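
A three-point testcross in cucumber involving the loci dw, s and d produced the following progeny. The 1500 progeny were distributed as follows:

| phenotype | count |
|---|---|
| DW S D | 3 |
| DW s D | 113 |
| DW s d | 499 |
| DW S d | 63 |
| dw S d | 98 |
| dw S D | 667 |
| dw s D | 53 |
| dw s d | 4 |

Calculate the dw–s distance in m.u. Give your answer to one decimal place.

The two most frequent reciprocal classes, dw S D and DW s d, are the parental types, so the F1 was dw S D / DW s d.
The two rarest classes, DW S D and dw s d, are the double crossovers. Comparing them with the parentals, only the dw allele has switched, so dw is the middle locus and the order is s – dw – d.
Crossovers in the s–dw interval produce the single-crossover classes dw s D and DW S d (53 + 63 = 116) plus the double crossovers (7).
RF(s–dw) = (116 + 7) / 1500 = 123/1500 = 0.0820 → 8.2 m.u.

8.2 m.u.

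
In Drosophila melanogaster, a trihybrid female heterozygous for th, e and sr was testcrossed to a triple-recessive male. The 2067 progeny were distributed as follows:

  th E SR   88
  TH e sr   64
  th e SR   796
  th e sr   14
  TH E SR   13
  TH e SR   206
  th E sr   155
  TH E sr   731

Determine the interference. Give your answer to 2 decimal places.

0.20

The two most frequent reciprocal classes, th e SR and TH E sr, are the parental types, so the F1 was th e SR / TH E sr.
The two rarest classes, th e sr and TH E SR, are the double crossovers. Comparing them with the parentals, only the sr allele has switched, so sr is the middle locus and the order is e – sr – th.
e–sr: (152 + 27)/2067 = 0.0866; sr–th: (361 + 27)/2067 = 0.1877.
Expected DCO frequency = 0.0866 × 0.1877 ≈ 0.01625; observed = 27/2067 ≈ 0.01306.
Coefficient of coincidence = 0.01306/0.01625 ≈ 0.80; interference = 1 − 0.80 = 0.20.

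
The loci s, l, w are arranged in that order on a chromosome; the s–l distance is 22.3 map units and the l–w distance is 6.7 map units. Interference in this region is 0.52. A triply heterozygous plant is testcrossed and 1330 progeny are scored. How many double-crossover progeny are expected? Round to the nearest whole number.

10

Map distances give recombination frequencies of 0.223 and 0.067 for the two intervals.
With interference 0.52 (so coincidence = 0.48), expected double-crossover frequency = 0.223 × 0.067 × 0.48 = 0.00717.
Expected number = 0.00717 × 1330 = 9.54 ≈ 10.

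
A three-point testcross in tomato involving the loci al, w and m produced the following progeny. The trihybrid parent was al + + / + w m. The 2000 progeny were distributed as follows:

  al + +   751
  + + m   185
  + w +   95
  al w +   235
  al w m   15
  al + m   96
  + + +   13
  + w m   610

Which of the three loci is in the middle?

al

The two rarest classes, + + + and al w m, are the double crossovers. Comparing them with the parentals, only the al allele has switched, so al is the middle locus and the order is m – al – w.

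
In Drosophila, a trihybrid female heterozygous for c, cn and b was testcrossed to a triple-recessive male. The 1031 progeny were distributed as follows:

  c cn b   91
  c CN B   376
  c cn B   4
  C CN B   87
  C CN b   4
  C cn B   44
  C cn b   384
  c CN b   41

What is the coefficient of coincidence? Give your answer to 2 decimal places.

The two most frequent reciprocal classes, C cn b and c CN B, are the parental types, so the F1 was C cn b / c CN B.
The two rarest classes, C CN b and c cn B, are the double crossovers. Comparing them with the parentals, only the cn allele has switched, so cn is the middle locus and the order is c – cn – b.
c–cn: (178 + 8)/1031 = 0.1804; cn–b: (85 + 8)/1031 = 0.0902.
Expected DCO frequency = 0.1804 × 0.0902 ≈ 0.01627; observed = 8/1031 ≈ 0.00776.
Coefficient of coincidence = 0.00776/0.01627 ≈ 0.48.

0.48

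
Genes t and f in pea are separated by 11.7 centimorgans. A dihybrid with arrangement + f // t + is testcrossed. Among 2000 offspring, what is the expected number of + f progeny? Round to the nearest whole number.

A map distance of 11.7 centimorgans corresponds to a recombination frequency of 0.117.
The F1 is + f / t +, so + f is a parental gamete class with expected frequency (1 − r)/2 = 0.883/2 = 0.4415.
Expected number = 0.4415 × 2000 = 883.00 ≈ 883.

883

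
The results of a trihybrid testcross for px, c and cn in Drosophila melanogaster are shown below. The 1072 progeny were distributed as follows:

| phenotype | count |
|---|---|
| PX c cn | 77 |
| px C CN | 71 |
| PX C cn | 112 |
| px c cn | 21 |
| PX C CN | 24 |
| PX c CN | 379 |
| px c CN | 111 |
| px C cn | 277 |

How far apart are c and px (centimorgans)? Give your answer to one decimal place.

The two most frequent reciprocal classes, px C cn and PX c CN, are the parental types, so the F1 was px C cn / PX c CN.
The two rarest classes, px c cn and PX C CN, are the double crossovers. Comparing them with the parentals, only the c allele has switched, so c is the middle locus and the order is px – c – cn.
Crossovers in the px–c interval produce the single-crossover classes PX C cn and px c CN (112 + 111 = 223) plus the double crossovers (45).
RF(px–c) = (223 + 45) / 1072 = 268/1072 = 0.2500 → 25.0 centimorgans.

25.0 centimorgans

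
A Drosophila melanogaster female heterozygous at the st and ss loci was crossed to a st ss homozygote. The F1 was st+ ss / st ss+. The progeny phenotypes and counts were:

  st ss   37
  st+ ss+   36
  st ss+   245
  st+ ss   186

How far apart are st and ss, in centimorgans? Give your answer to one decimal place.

14.5 centimorgans

The recombinant classes are st+ ss+ and st ss: 36 + 37 = 73.
Recombination frequency = 73/504 = 0.1448 ≈ 14.5%, i.e. 14.5 centimorgans.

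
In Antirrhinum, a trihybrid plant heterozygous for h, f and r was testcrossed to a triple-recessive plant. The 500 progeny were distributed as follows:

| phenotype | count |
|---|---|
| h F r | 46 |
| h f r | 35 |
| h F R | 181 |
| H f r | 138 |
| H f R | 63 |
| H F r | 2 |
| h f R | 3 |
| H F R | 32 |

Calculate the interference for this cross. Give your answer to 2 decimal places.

The two most frequent reciprocal classes, H f r and h F R, are the parental types, so the F1 was H f r / h F R.
The two rarest classes, H F r and h f R, are the double crossovers. Comparing them with the parentals, only the f allele has switched, so f is the middle locus and the order is h – f – r.
h–f: (67 + 5)/500 = 0.1440; f–r: (109 + 5)/500 = 0.2280.
Expected DCO frequency = 0.1440 × 0.2280 ≈ 0.03283; observed = 5/500 ≈ 0.01000.
Coefficient of coincidence = 0.01000/0.03283 ≈ 0.30; interference = 1 − 0.30 = 0.70.

0.70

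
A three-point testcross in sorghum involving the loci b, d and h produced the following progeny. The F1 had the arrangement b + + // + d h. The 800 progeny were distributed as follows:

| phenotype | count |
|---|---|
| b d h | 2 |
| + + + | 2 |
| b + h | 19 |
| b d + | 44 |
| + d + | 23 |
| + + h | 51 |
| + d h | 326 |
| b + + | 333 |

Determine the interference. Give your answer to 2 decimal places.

The two rarest classes, + + + and b d h, are the double crossovers. Comparing them with the parentals, only the b allele has switched, so b is the middle locus and the order is h – b – d.
h–b: (42 + 4)/800 = 0.0575; b–d: (95 + 4)/800 = 0.1237.
Expected DCO frequency = 0.0575 × 0.1237 ≈ 0.00711; observed = 4/800 ≈ 0.00500.
Coefficient of coincidence = 0.00500/0.00711 ≈ 0.70; interference = 1 − 0.70 = 0.30.

0.30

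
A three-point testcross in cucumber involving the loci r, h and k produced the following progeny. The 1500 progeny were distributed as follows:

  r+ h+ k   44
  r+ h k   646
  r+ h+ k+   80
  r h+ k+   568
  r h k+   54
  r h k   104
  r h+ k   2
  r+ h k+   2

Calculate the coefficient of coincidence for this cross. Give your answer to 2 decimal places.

0.31

The two most frequent reciprocal classes, r+ h k and r h+ k+, are the parental types, so the F1 was r+ h k / r h+ k+.
The two rarest classes, r+ h k+ and r h+ k, are the double crossovers. Comparing them with the parentals, only the k allele has switched, so k is the middle locus and the order is h – k – r.
h–k: (98 + 4)/1500 = 0.0680; k–r: (184 + 4)/1500 = 0.1253.
Expected DCO frequency = 0.0680 × 0.1253 ≈ 0.00852; observed = 4/1500 ≈ 0.00267.
Coefficient of coincidence = 0.00267/0.00852 ≈ 0.31.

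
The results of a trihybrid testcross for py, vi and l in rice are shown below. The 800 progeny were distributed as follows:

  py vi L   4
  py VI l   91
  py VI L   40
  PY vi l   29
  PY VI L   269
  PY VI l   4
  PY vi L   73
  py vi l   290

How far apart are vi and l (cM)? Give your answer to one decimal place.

The two most frequent reciprocal classes, PY VI L and py vi l, are the parental types, so the F1 was PY VI L / py vi l.
The two rarest classes, PY VI l and py vi L, are the double crossovers. Comparing them with the parentals, only the l allele has switched, so l is the middle locus and the order is py – l – vi.
Crossovers in the l–vi interval produce the single-crossover classes PY vi L and py VI l (73 + 91 = 164) plus the double crossovers (8).
RF(l–vi) = (164 + 8) / 800 = 172/800 = 0.2150 → 21.5 cM.

21.5 cM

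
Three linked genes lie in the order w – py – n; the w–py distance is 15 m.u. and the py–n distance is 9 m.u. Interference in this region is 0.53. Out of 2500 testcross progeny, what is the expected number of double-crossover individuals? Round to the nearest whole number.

16

Map distances give recombination frequencies of 0.150 and 0.090 for the two intervals.
With interference 0.53 (so coincidence = 0.47), expected double-crossover frequency = 0.150 × 0.090 × 0.47 = 0.00634.
Expected number = 0.00634 × 2500 = 15.86 ≈ 16.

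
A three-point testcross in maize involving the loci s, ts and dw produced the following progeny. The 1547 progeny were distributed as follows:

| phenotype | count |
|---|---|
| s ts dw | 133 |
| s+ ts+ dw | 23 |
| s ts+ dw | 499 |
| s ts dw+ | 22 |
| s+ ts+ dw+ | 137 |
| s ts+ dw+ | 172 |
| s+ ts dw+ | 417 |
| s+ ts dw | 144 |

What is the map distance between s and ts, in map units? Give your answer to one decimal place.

20.4 map units

The two most frequent reciprocal classes, s+ ts dw+ and s ts+ dw, are the parental types, so the F1 was s+ ts dw+ / s ts+ dw.
The two rarest classes, s ts dw+ and s+ ts+ dw, are the double crossovers. Comparing them with the parentals, only the s allele has switched, so s is the middle locus and the order is ts – s – dw.
Crossovers in the ts–s interval produce the single-crossover classes s+ ts+ dw+ and s ts dw (137 + 133 = 270) plus the double crossovers (45).
RF(ts–s) = (270 + 45) / 1547 = 315/1547 = 0.2036 → 20.4 map units.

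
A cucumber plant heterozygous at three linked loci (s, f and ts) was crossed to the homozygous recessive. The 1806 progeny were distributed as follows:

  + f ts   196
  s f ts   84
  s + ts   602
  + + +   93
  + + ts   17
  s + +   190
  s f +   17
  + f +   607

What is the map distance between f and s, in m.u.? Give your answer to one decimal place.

The two most frequent reciprocal classes, + f + and s + ts, are the parental types, so the F1 was + f + / s + ts.
The two rarest classes, s f + and + + ts, are the double crossovers. Comparing them with the parentals, only the s allele has switched, so s is the middle locus and the order is ts – s – f.
Crossovers in the s–f interval produce the single-crossover classes + + + and s f ts (93 + 84 = 177) plus the double crossovers (34).
RF(s–f) = (177 + 34) / 1806 = 211/1806 = 0.1168 → 11.7 m.u.

11.7 m.u.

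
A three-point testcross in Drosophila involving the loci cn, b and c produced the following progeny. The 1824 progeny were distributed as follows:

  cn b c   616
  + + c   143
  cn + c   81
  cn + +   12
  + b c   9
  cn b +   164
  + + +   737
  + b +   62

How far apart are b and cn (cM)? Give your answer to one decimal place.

9.0 cM

The two most frequent reciprocal classes, cn b c and + + +, are the parental types, so the F1 was cn b c / + + +.
The two rarest classes, + b c and cn + +, are the double crossovers. Comparing them with the parentals, only the cn allele has switched, so cn is the middle locus and the order is b – cn – c.
Crossovers in the b–cn interval produce the single-crossover classes cn + c and + b + (81 + 62 = 143) plus the double crossovers (21).
RF(b–cn) = (143 + 21) / 1824 = 164/1824 = 0.0899 → 9.0 cM.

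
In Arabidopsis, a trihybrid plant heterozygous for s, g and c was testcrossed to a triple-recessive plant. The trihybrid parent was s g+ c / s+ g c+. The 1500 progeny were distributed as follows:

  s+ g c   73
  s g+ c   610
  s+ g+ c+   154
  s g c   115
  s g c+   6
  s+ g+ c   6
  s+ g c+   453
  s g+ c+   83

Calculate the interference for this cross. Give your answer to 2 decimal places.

0.62

The two rarest classes, s+ g+ c and s g c+, are the double crossovers. Comparing them with the parentals, only the s allele has switched, so s is the middle locus and the order is c – s – g.
c–s: (156 + 12)/1500 = 0.1120; s–g: (269 + 12)/1500 = 0.1873.
Expected DCO frequency = 0.1120 × 0.1873 ≈ 0.02098; observed = 12/1500 ≈ 0.00800.
Coefficient of coincidence = 0.00800/0.02098 ≈ 0.38; interference = 1 − 0.38 = 0.62.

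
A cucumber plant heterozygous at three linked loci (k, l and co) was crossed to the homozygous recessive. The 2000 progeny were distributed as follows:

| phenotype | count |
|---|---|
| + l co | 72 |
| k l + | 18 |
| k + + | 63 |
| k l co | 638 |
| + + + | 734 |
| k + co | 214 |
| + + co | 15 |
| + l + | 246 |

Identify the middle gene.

The two most frequent reciprocal classes, k l co and + + +, are the parental types, so the F1 was k l co / + + +.
The two rarest classes, k l + and + + co, are the double crossovers. Comparing them with the parentals, only the co allele has switched, so co is the middle locus and the order is k – co – l.

co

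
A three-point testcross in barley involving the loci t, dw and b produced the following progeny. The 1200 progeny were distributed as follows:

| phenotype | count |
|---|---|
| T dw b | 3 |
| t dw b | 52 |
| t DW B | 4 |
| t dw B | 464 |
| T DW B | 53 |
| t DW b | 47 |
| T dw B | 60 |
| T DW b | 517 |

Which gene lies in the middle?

dw

The two most frequent reciprocal classes, t dw B and T DW b, are the parental types, so the F1 was t dw B / T DW b.
The two rarest classes, t DW B and T dw b, are the double crossovers. Comparing them with the parentals, only the dw allele has switched, so dw is the middle locus and the order is t – dw – b.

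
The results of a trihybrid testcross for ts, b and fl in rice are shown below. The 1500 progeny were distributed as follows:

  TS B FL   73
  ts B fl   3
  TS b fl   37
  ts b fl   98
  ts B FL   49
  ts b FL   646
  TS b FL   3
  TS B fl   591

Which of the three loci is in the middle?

The two most frequent reciprocal classes, TS B fl and ts b FL, are the parental types, so the F1 was TS B fl / ts b FL.
The two rarest classes, ts B fl and TS b FL, are the double crossovers. Comparing them with the parentals, only the ts allele has switched, so ts is the middle locus and the order is fl – ts – b.

ts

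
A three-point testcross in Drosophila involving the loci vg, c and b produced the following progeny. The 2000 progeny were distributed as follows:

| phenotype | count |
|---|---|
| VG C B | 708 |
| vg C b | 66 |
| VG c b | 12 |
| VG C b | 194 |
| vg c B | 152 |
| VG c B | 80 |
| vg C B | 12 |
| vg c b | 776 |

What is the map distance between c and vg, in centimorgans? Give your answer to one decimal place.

The two most frequent reciprocal classes, VG C B and vg c b, are the parental types, so the F1 was VG C B / vg c b.
The two rarest classes, vg C B and VG c b, are the double crossovers. Comparing them with the parentals, only the vg allele has switched, so vg is the middle locus and the order is c – vg – b.
Crossovers in the c–vg interval produce the single-crossover classes VG c B and vg C b (80 + 66 = 146) plus the double crossovers (24).
RF(c–vg) = (146 + 24) / 2000 = 170/2000 = 0.0850 → 8.5 centimorgans.

8.5 centimorgans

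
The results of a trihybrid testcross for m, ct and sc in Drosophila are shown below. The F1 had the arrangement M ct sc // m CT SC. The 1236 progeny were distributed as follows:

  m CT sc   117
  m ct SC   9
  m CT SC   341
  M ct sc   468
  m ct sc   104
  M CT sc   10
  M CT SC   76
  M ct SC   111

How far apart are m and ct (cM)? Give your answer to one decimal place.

16.1 cM

The two rarest classes, M CT sc and m ct SC, are the double crossovers. Comparing them with the parentals, only the ct allele has switched, so ct is the middle locus and the order is sc – ct – m.
Crossovers in the ct–m interval produce the single-crossover classes m ct sc and M CT SC (104 + 76 = 180) plus the double crossovers (19).
RF(ct–m) = (180 + 19) / 1236 = 199/1236 = 0.1610 → 16.1 cM.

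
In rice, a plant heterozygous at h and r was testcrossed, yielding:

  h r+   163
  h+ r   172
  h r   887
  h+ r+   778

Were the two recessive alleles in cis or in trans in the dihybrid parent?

The two most frequent classes are h+ r+ (778) and h r (887); these are the parental (non-recombinant) types.
So the F1 carried h+ r+ on one chromosome and h r on the other — the recessive alleles are on the same chromosome (cis / coupling).

cis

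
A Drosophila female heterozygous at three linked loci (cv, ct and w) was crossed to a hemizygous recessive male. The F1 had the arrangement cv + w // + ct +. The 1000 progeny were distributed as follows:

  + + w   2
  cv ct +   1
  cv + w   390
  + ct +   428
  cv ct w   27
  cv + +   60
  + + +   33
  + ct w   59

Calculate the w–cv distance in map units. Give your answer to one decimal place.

The two rarest classes, + + w and cv ct +, are the double crossovers. Comparing them with the parentals, only the cv allele has switched, so cv is the middle locus and the order is w – cv – ct.
Crossovers in the w–cv interval produce the single-crossover classes cv + + and + ct w (60 + 59 = 119) plus the double crossovers (3).
RF(w–cv) = (119 + 3) / 1000 = 122/1000 = 0.1220 → 12.2 map units.

12.2 map units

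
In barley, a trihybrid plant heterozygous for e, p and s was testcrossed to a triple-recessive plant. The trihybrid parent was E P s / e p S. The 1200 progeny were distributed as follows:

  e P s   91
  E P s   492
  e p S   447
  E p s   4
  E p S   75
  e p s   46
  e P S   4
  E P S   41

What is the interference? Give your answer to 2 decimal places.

0.42

The two rarest classes, E p s and e P S, are the double crossovers. Comparing them with the parentals, only the p allele has switched, so p is the middle locus and the order is s – p – e.
s–p: (87 + 8)/1200 = 0.0792; p–e: (166 + 8)/1200 = 0.1450.
Expected DCO frequency = 0.0792 × 0.1450 ≈ 0.01148; observed = 8/1200 ≈ 0.00667.
Coefficient of coincidence = 0.00667/0.01148 ≈ 0.58; interference = 1 − 0.58 = 0.42.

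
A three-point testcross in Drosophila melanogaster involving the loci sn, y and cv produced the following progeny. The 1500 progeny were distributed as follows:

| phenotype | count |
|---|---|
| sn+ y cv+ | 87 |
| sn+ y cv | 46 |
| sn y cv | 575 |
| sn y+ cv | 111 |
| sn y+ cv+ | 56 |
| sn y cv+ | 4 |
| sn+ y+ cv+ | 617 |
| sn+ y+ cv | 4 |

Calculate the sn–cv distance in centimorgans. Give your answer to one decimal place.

The two most frequent reciprocal classes, sn+ y+ cv+ and sn y cv, are the parental types, so the F1 was sn+ y+ cv+ / sn y cv.
The two rarest classes, sn+ y+ cv and sn y cv+, are the double crossovers. Comparing them with the parentals, only the cv allele has switched, so cv is the middle locus and the order is y – cv – sn.
Crossovers in the cv–sn interval produce the single-crossover classes sn y+ cv+ and sn+ y cv (56 + 46 = 102) plus the double crossovers (8).
RF(cv–sn) = (102 + 8) / 1500 = 110/1500 = 0.0733 → 7.3 centimorgans.

7.3 centimorgans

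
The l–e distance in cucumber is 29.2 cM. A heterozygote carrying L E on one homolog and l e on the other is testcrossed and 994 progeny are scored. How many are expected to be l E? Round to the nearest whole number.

A map distance of 29.2 cM corresponds to a recombination frequency of 0.292.
The F1 is L E / l e, so l E is a recombinant gamete class with expected frequency r/2 = 0.292/2 = 0.1460.
Expected number = 0.1460 × 994 = 145.12 ≈ 145.

145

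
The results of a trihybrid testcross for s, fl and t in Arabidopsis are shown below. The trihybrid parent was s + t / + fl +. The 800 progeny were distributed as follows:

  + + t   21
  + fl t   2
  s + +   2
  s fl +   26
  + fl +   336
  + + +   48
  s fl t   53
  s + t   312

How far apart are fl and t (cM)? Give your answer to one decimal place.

13.1 cM

The two rarest classes, s + + and + fl t, are the double crossovers. Comparing them with the parentals, only the t allele has switched, so t is the middle locus and the order is s – t – fl.
Crossovers in the t–fl interval produce the single-crossover classes s fl t and + + + (53 + 48 = 101) plus the double crossovers (4).
RF(t–fl) = (101 + 4) / 800 = 105/800 = 0.1313 → 13.1 cM.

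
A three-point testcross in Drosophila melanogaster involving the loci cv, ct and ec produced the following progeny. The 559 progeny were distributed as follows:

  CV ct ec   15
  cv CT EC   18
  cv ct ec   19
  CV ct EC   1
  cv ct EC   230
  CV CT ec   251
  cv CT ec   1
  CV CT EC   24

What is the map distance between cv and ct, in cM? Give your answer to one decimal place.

6.3 cM

The two most frequent reciprocal classes, cv ct EC and CV CT ec, are the parental types, so the F1 was cv ct EC / CV CT ec.
The two rarest classes, CV ct EC and cv CT ec, are the double crossovers. Comparing them with the parentals, only the cv allele has switched, so cv is the middle locus and the order is ct – cv – ec.
Crossovers in the ct–cv interval produce the single-crossover classes cv CT EC and CV ct ec (18 + 15 = 33) plus the double crossovers (2).
RF(ct–cv) = (33 + 2) / 559 = 35/559 = 0.0626 → 6.3 cM.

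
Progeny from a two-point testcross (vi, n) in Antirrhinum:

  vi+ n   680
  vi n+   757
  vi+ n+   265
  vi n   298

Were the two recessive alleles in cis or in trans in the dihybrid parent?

The two most frequent classes are vi+ n (680) and vi n+ (757); these are the parental (non-recombinant) types.
So the F1 carried vi+ n on one chromosome and vi n+ on the other — the recessive alleles are on opposite chromosomes (trans / repulsion).

trans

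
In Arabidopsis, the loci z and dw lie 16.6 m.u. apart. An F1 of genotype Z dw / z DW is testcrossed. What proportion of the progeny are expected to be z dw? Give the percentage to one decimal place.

A map distance of 16.6 m.u. corresponds to a recombination frequency of 0.166.
The F1 is Z dw / z DW, so z dw is a recombinant gamete class with expected frequency r/2 = 0.166/2 = 0.0830.
That is 0.0830 = 8.3% of the progeny.

8.3%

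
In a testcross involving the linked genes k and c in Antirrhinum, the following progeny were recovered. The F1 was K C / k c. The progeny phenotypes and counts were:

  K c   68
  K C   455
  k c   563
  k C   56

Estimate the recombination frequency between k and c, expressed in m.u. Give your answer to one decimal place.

10.9 m.u.

The recombinant classes are K c and k C: 68 + 56 = 124.
Recombination frequency = 124/1142 = 0.1086 ≈ 10.9%, i.e. 10.9 m.u.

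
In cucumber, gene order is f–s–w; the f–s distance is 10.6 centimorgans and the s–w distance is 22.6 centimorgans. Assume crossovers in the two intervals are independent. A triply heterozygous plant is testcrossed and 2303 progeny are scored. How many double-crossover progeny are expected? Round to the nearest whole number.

Map distances give recombination frequencies of 0.106 and 0.226 for the two intervals.
With no interference, expected double-crossover frequency = 0.106 × 0.226 = 0.02396.
Expected number = 0.02396 × 2303 = 55.17 ≈ 55.

55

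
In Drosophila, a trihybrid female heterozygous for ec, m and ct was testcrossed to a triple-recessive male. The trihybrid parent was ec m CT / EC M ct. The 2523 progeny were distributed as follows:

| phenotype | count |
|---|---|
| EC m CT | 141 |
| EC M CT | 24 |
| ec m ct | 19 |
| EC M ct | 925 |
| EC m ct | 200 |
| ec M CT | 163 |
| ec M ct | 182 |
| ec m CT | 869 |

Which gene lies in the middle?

ct

The two rarest classes, ec m ct and EC M CT, are the double crossovers. Comparing them with the parentals, only the ct allele has switched, so ct is the middle locus and the order is m – ct – ec.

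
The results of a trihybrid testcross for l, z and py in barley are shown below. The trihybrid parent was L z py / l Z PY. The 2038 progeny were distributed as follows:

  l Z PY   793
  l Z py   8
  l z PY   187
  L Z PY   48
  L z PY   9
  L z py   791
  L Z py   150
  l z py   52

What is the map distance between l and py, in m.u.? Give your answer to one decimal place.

5.7 m.u.

The two rarest classes, L z PY and l Z py, are the double crossovers. Comparing them with the parentals, only the py allele has switched, so py is the middle locus and the order is l – py – z.
Crossovers in the l–py interval produce the single-crossover classes l z py and L Z PY (52 + 48 = 100) plus the double crossovers (17).
RF(l–py) = (100 + 17) / 2038 = 117/2038 = 0.0574 → 5.7 m.u.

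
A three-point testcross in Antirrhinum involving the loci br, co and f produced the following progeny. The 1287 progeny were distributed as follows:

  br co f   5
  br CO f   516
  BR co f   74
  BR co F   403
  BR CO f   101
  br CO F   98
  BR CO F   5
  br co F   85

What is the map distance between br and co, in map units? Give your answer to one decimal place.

The two most frequent reciprocal classes, BR co F and br CO f, are the parental types, so the F1 was BR co F / br CO f.
The two rarest classes, BR CO F and br co f, are the double crossovers. Comparing them with the parentals, only the co allele has switched, so co is the middle locus and the order is br – co – f.
Crossovers in the br–co interval produce the single-crossover classes br co F and BR CO f (85 + 101 = 186) plus the double crossovers (10).
RF(br–co) = (186 + 10) / 1287 = 196/1287 = 0.1523 → 15.2 map units.

15.2 map units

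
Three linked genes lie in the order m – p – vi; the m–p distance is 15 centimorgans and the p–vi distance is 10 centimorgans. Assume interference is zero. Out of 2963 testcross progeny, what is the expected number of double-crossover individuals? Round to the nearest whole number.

44

Map distances give recombination frequencies of 0.150 and 0.100 for the two intervals.
With no interference, expected double-crossover frequency = 0.150 × 0.100 = 0.01500.
Expected number = 0.01500 × 2963 = 44.45 ≈ 44.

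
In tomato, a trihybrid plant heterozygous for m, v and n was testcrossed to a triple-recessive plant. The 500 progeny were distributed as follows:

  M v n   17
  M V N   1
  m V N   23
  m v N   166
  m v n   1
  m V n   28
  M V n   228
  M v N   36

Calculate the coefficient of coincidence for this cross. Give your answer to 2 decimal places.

0.36

The two most frequent reciprocal classes, m v N and M V n, are the parental types, so the F1 was m v N / M V n.
The two rarest classes, m v n and M V N, are the double crossovers. Comparing them with the parentals, only the n allele has switched, so n is the middle locus and the order is v – n – m.
v–n: (40 + 2)/500 = 0.0840; n–m: (64 + 2)/500 = 0.1320.
Expected DCO frequency = 0.0840 × 0.1320 ≈ 0.01109; observed = 2/500 ≈ 0.00400.
Coefficient of coincidence = 0.00400/0.01109 ≈ 0.36.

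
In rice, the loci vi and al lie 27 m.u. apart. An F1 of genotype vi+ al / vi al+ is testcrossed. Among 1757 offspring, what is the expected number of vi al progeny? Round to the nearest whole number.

A map distance of 27 m.u. corresponds to a recombination frequency of 0.270.
The F1 is vi+ al / vi al+, so vi al is a recombinant gamete class with expected frequency r/2 = 0.270/2 = 0.1350.
Expected number = 0.1350 × 1757 = 237.20 ≈ 237.

237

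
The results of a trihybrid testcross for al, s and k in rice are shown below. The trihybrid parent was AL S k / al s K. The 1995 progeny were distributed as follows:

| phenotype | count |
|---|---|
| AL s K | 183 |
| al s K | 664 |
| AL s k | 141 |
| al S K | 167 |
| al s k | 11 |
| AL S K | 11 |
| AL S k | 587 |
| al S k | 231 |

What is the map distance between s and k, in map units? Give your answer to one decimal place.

The two rarest classes, AL S K and al s k, are the double crossovers. Comparing them with the parentals, only the k allele has switched, so k is the middle locus and the order is al – k – s.
Crossovers in the k–s interval produce the single-crossover classes AL s k and al S K (141 + 167 = 308) plus the double crossovers (22).
RF(k–s) = (308 + 22) / 1995 = 330/1995 = 0.1654 → 16.5 map units.

16.5 map units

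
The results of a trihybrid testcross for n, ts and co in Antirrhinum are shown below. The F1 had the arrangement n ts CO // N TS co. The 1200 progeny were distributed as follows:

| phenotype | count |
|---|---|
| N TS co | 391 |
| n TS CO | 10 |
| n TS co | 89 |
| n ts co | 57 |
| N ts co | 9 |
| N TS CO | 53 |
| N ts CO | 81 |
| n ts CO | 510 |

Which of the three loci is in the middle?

ts

The two rarest classes, n TS CO and N ts co, are the double crossovers. Comparing them with the parentals, only the ts allele has switched, so ts is the middle locus and the order is co – ts – n.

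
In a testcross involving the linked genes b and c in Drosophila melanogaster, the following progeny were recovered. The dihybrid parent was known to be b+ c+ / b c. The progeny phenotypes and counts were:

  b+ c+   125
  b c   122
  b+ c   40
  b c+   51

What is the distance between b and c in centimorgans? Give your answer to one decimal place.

26.9 centimorgans

The recombinant classes are b+ c and b c+: 40 + 51 = 91.
Recombination frequency = 91/338 = 0.2692 ≈ 26.9%, i.e. 26.9 centimorgans.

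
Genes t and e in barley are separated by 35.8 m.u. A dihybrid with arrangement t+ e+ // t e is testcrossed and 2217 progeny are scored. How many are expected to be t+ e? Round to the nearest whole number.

A map distance of 35.8 m.u. corresponds to a recombination frequency of 0.358.
The F1 is t+ e+ / t e, so t+ e is a recombinant gamete class with expected frequency r/2 = 0.358/2 = 0.1790.
Expected number = 0.1790 × 2217 = 396.84 ≈ 397.

397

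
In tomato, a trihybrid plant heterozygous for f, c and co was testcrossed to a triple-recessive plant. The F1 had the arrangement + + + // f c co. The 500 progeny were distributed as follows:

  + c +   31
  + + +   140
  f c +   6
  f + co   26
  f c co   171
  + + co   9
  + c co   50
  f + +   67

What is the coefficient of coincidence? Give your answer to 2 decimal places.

The two rarest classes, + + co and f c +, are the double crossovers. Comparing them with the parentals, only the co allele has switched, so co is the middle locus and the order is f – co – c.
f–co: (117 + 15)/500 = 0.2640; co–c: (57 + 15)/500 = 0.1440.
Expected DCO frequency = 0.2640 × 0.1440 ≈ 0.03802; observed = 15/500 ≈ 0.03000.
Coefficient of coincidence = 0.03000/0.03802 ≈ 0.79.

0.79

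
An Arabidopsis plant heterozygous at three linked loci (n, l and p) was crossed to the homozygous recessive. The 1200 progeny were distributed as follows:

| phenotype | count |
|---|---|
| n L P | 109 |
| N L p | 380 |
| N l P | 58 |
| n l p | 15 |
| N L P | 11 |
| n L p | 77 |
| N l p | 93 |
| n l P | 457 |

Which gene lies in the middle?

The two most frequent reciprocal classes, N L p and n l P, are the parental types, so the F1 was N L p / n l P.
The two rarest classes, N L P and n l p, are the double crossovers. Comparing them with the parentals, only the p allele has switched, so p is the middle locus and the order is n – p – l.

p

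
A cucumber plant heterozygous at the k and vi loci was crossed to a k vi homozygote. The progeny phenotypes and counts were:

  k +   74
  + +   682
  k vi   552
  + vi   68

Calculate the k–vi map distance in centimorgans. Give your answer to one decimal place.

10.3 centimorgans

The two most frequent classes, + + (682) and k vi (552), are the parental types, so the F1 was + + / k vi.
The recombinant classes are + vi and k +: 68 + 74 = 142.
Recombination frequency = 142/1376 = 0.1032 ≈ 10.3%, i.e. 10.3 centimorgans.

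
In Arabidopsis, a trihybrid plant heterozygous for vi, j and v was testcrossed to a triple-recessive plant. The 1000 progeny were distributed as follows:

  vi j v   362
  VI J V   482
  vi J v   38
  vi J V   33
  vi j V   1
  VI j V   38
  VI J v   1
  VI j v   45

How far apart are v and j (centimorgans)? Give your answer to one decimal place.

7.8 centimorgans

The two most frequent reciprocal classes, vi j v and VI J V, are the parental types, so the F1 was vi j v / VI J V.
The two rarest classes, vi j V and VI J v, are the double crossovers. Comparing them with the parentals, only the v allele has switched, so v is the middle locus and the order is vi – v – j.
Crossovers in the v–j interval produce the single-crossover classes vi J v and VI j V (38 + 38 = 76) plus the double crossovers (2).
RF(v–j) = (76 + 2) / 1000 = 78/1000 = 0.0780 → 7.8 centimorgans.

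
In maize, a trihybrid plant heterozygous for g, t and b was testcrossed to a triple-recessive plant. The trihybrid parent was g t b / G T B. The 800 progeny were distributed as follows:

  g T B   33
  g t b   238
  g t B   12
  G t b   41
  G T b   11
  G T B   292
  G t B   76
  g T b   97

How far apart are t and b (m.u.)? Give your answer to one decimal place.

24.5 m.u.

The two rarest classes, g t B and G T b, are the double crossovers. Comparing them with the parentals, only the b allele has switched, so b is the middle locus and the order is t – b – g.
Crossovers in the t–b interval produce the single-crossover classes g T b and G t B (97 + 76 = 173) plus the double crossovers (23).
RF(t–b) = (173 + 23) / 800 = 196/800 = 0.2450 → 24.5 m.u.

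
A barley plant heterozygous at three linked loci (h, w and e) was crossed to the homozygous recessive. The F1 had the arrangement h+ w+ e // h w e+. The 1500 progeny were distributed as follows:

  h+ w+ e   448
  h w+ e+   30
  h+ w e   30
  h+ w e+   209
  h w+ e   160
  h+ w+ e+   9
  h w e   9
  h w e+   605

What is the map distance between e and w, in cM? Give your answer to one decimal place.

5.2 cM

The two rarest classes, h+ w+ e+ and h w e, are the double crossovers. Comparing them with the parentals, only the e allele has switched, so e is the middle locus and the order is w – e – h.
Crossovers in the w–e interval produce the single-crossover classes h+ w e and h w+ e+ (30 + 30 = 60) plus the double crossovers (18).
RF(w–e) = (60 + 18) / 1500 = 78/1500 = 0.0520 → 5.2 cM.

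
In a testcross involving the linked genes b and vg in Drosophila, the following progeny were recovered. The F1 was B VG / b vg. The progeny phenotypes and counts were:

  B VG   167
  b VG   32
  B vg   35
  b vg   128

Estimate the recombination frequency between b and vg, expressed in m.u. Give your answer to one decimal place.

18.5 m.u.

The recombinant classes are B vg and b VG: 35 + 32 = 67.
Recombination frequency = 67/362 = 0.1851 ≈ 18.5%, i.e. 18.5 m.u.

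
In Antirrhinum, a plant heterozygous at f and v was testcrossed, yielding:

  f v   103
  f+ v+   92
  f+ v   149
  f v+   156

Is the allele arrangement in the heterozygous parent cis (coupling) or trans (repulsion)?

The two most frequent classes are f+ v (149) and f v+ (156); these are the parental (non-recombinant) types.
So the F1 carried f+ v on one chromosome and f v+ on the other — the recessive alleles are on opposite chromosomes (trans / repulsion).

trans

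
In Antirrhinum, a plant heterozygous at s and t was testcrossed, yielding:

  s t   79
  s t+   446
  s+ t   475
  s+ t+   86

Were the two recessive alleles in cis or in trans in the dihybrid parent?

trans

The two most frequent classes are s+ t (475) and s t+ (446); these are the parental (non-recombinant) types.
So the F1 carried s+ t on one chromosome and s t+ on the other — the recessive alleles are on opposite chromosomes (trans / repulsion).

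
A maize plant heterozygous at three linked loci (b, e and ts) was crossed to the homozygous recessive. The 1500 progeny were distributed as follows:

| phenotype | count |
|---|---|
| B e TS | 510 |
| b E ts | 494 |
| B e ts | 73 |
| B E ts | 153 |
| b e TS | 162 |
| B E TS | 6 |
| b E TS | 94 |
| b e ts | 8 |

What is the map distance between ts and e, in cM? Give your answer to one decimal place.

12.1 cM

The two most frequent reciprocal classes, B e TS and b E ts, are the parental types, so the F1 was B e TS / b E ts.
The two rarest classes, B E TS and b e ts, are the double crossovers. Comparing them with the parentals, only the e allele has switched, so e is the middle locus and the order is b – e – ts.
Crossovers in the e–ts interval produce the single-crossover classes B e ts and b E TS (73 + 94 = 167) plus the double crossovers (14).
RF(e–ts) = (167 + 14) / 1500 = 181/1500 = 0.1207 → 12.1 cM.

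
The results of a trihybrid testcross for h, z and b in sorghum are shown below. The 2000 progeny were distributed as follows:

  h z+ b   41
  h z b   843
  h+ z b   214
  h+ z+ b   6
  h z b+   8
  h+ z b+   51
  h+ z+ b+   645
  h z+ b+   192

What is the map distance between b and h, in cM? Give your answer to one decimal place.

21.0 cM

The two most frequent reciprocal classes, h+ z+ b+ and h z b, are the parental types, so the F1 was h+ z+ b+ / h z b.
The two rarest classes, h+ z+ b and h z b+, are the double crossovers. Comparing them with the parentals, only the b allele has switched, so b is the middle locus and the order is z – b – h.
Crossovers in the b–h interval produce the single-crossover classes h z+ b+ and h+ z b (192 + 214 = 406) plus the double crossovers (14).
RF(b–h) = (406 + 14) / 2000 = 420/2000 = 0.2100 → 21.0 cM.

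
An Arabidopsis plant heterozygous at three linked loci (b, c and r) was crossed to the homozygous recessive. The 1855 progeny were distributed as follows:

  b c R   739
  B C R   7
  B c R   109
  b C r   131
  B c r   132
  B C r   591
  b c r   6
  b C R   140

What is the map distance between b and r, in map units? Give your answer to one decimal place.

13.6 map units

The two most frequent reciprocal classes, b c R and B C r, are the parental types, so the F1 was b c R / B C r.
The two rarest classes, b c r and B C R, are the double crossovers. Comparing them with the parentals, only the r allele has switched, so r is the middle locus and the order is b – r – c.
Crossovers in the b–r interval produce the single-crossover classes B c R and b C r (109 + 131 = 240) plus the double crossovers (13).
RF(b–r) = (240 + 13) / 1855 = 253/1855 = 0.1364 → 13.6 map units.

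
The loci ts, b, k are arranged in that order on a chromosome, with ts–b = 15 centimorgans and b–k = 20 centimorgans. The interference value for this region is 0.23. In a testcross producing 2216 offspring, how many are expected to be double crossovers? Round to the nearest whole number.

Map distances give recombination frequencies of 0.150 and 0.200 for the two intervals.
With interference 0.23 (so coincidence = 0.77), expected double-crossover frequency = 0.150 × 0.200 × 0.77 = 0.02310.
Expected number = 0.02310 × 2216 = 51.19 ≈ 51.

51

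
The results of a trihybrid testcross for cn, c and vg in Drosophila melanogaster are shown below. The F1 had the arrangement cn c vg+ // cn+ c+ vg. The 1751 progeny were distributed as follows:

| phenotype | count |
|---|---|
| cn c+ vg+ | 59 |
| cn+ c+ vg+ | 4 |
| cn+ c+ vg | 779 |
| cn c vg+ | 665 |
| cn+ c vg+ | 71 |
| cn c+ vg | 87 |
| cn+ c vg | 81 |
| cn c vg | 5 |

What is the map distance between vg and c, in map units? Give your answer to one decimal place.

The two rarest classes, cn c vg and cn+ c+ vg+, are the double crossovers. Comparing them with the parentals, only the vg allele has switched, so vg is the middle locus and the order is c – vg – cn.
Crossovers in the c–vg interval produce the single-crossover classes cn c+ vg+ and cn+ c vg (59 + 81 = 140) plus the double crossovers (9).
RF(c–vg) = (140 + 9) / 1751 = 149/1751 = 0.0851 → 8.5 map units.

8.5 map units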